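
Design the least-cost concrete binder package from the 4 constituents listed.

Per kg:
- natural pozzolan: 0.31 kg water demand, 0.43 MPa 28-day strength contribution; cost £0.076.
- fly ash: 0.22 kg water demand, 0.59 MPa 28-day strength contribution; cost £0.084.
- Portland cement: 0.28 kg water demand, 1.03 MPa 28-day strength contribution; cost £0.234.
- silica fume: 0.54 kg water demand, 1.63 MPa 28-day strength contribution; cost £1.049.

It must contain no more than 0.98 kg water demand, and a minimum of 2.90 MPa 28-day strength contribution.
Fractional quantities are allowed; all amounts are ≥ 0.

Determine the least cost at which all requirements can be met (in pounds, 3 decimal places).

Let x1 = kg of natural pozzolan, x2 = kg of fly ash, x3 = kg of Portland cement, x4 = kg of silica fume.
Minimize 0.076x1 + 0.084x2 + 0.234x3 + 1.049x4 subject to:
  0.31x1 + 0.22x2 + 0.28x3 + 0.54x4 ≤ 0.98   (water demand)
  0.43x1 + 0.59x2 + 1.03x3 + 1.63x4 ≥ 2.9   (28-day strength contribution)
  x1, x2, x3, x4 ≥ 0.
The minimum-cost mix takes nothing from natural pozzolan, silica fume — only fly ash, Portland cement. Binding constraints: water demand and 28-day strength contribution.
So fly ash = 3.215 kg, Portland cement = 0.9739 kg.
Total cost: 0.084·3.215 + 0.234·0.9739 = 0.49795.

£0.498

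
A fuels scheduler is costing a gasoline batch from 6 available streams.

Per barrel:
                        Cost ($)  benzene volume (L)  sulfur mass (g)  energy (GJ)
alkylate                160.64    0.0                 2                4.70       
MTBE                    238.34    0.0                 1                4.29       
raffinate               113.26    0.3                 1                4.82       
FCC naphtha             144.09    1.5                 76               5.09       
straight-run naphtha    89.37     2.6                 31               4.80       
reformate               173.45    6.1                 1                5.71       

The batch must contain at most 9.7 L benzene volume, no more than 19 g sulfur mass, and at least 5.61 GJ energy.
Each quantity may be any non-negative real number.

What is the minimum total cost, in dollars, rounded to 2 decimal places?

$117.90

Set it up as a linear program. Let x1 = barrels of alkylate, x2 = barrels of MTBE, x3 = barrels of raffinate, x4 = barrels of FCC naphtha, x5 = barrels of straight-run naphtha, x6 = barrels of reformate.
Minimise 160.64x1 + 238.34x2 + 113.26x3 + 144.09x4 + 89.37x5 + 173.45x6 with:
  0.3x3 + 1.5x4 + 2.6x5 + 6.1x6 ≤ 9.7   (benzene volume)
  2x1 + 1x2 + 1x3 + 76x4 + 31x5 + 1x6 ≤ 19   (sulfur mass)
  4.7x1 + 4.29x2 + 4.82x3 + 5.09x4 + 4.8x5 + 5.71x6 ≥ 5.61   (energy)
  x1, x2, x3, x4, x5, x6 ≥ 0.
The optimal basis is {raffinate, straight-run naphtha}; alkylate, MTBE, FCC naphtha, reformate drop out. There the sulfur mass and energy constraints are tight.
Optimal quantities: raffinate = 0.5719 barrels, straight-run naphtha = 0.5945 barrels.
Hence cost = 113.26·0.5719 + 89.37·0.5945 = $117.9039.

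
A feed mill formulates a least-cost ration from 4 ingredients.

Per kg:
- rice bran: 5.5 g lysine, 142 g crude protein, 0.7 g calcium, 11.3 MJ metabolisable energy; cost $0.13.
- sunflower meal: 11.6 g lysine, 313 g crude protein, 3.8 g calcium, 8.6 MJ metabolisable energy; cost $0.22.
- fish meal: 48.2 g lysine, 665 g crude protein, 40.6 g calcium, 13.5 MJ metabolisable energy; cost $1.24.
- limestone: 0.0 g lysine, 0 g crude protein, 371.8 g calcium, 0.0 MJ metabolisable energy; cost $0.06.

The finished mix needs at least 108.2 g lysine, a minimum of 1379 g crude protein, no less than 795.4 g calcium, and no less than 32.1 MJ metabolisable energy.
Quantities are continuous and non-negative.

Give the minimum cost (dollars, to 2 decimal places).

$2.17

Let x1 = kg of rice bran, x2 = kg of sunflower meal, x3 = kg of fish meal, x4 = kg of limestone.
Minimize 0.13x1 + 0.22x2 + 1.24x3 + 0.06x4 s.t.:
  5.5x1 + 11.6x2 + 48.2x3 ≥ 108.2   (lysine)
  142x1 + 313x2 + 665x3 ≥ 1379   (crude protein)
  0.7x1 + 3.8x2 + 40.6x3 + 371.8x4 ≥ 795.4   (calcium)
  11.3x1 + 8.6x2 + 13.5x3 ≥ 32.1   (metabolisable energy)
  x1, x2, x3, x4 ≥ 0.
The minimum-cost mix takes nothing from rice bran, fish meal — only sunflower meal, limestone. Binding constraints: lysine and calcium.
Solving gives x2 = 9.328, x4 = 2.044.
Cost = 0.22·9.328 + 0.06·2.044 = 2.1748.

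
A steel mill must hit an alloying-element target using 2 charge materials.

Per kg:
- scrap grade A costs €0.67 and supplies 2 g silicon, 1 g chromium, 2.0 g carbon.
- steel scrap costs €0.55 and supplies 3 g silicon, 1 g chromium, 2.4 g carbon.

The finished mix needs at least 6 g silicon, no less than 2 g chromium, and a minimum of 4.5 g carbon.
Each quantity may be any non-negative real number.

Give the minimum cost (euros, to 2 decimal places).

Treat it as an LP. Let x1 = kg of scrap grade A, x2 = kg of steel scrap.
Minimise 0.67x1 + 0.55x2 with:
  2x1 + 3x2 ≥ 6   (silicon)
  1x1 + 1x2 ≥ 2   (chromium)
  2x1 + 2.4x2 ≥ 4.5   (carbon)
  x1, x2 ≥ 0.
The minimum-cost mix takes nothing from scrap grade A — only steel scrap. There the silicon and chromium constraints are tight.
Solving gives x2 = 2.
Cost = 0.55·2 = 1.1000.

€1.10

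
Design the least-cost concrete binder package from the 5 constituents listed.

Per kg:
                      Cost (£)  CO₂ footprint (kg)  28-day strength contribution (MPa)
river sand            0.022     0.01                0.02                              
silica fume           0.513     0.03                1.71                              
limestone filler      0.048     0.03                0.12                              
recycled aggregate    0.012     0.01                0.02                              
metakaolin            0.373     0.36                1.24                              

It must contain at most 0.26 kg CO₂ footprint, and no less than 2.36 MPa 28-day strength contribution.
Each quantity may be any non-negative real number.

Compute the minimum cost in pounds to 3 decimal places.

Let x1 = kg of river sand, x2 = kg of silica fume, x3 = kg of limestone filler, x4 = kg of recycled aggregate, x5 = kg of metakaolin.
min 0.022x1 + 0.513x2 + 0.048x3 + 0.012x4 + 0.373x5 subject to:
  0.01x1 + 0.03x2 + 0.03x3 + 0.01x4 + 0.36x5 ≤ 0.26   (CO₂ footprint)
  0.02x1 + 1.71x2 + 0.12x3 + 0.02x4 + 1.24x5 ≥ 2.36   (28-day strength contribution)
  x1, x2, x3, x4, x5 ≥ 0.
The minimum-cost mix takes nothing from river sand, limestone filler, recycled aggregate, metakaolin — only silica fume. There the 28-day strength contribution constraint is tight.
Optimal quantities: silica fume = 1.38 kg.
Total cost: 0.513·1.38 = 0.70794.

£0.708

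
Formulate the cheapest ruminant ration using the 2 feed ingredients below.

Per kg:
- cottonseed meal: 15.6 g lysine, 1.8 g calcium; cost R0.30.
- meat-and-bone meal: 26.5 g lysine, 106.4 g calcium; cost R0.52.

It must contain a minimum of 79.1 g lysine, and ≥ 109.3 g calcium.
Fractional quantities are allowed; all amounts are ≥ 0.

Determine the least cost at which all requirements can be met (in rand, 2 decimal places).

Let x1 = kg of cottonseed meal, x2 = kg of meat-and-bone meal.
Minimize 0.3x1 + 0.52x2 with:
  15.6x1 + 26.5x2 ≥ 79.1   (lysine)
  1.8x1 + 106.4x2 ≥ 109.3   (calcium)
  x1, x2 ≥ 0.
Both inputs are positive at the optimum. The lysine and calcium requirements are met with equality.
Solving gives x1 = 3.424, x2 = 0.9693.
Cost = 0.3·3.424 + 0.52·0.9693 = 1.5312.

R1.53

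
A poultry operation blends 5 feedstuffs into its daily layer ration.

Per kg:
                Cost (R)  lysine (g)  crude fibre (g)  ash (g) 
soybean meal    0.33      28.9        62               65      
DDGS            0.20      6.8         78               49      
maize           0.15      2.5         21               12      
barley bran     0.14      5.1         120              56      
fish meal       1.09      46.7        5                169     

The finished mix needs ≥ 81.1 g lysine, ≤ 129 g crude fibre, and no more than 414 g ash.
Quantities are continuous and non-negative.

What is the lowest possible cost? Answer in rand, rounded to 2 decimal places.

Set it up as a linear program. Let x1 = kg of soybean meal, x2 = kg of DDGS, x3 = kg of maize, x4 = kg of barley bran, x5 = kg of fish meal.
min 0.33x1 + 0.2x2 + 0.15x3 + 0.14x4 + 1.09x5 with:
  28.9x1 + 6.8x2 + 2.5x3 + 5.1x4 + 46.7x5 ≥ 81.1   (lysine)
  62x1 + 78x2 + 21x3 + 120x4 + 5x5 ≤ 129   (crude fibre)
  65x1 + 49x2 + 12x3 + 56x4 + 169x5 ≤ 414   (ash)
  x1, x2, x3, x4, x5 ≥ 0.
The optimal basis is {soybean meal, fish meal}; DDGS, maize, barley bran drop out. Binding constraints: lysine and crude fibre.
Solving gives x1 = 2.043, x5 = 0.4726.
Objective = 0.33·2.043 + 1.09·0.4726 = 1.1893.

R1.19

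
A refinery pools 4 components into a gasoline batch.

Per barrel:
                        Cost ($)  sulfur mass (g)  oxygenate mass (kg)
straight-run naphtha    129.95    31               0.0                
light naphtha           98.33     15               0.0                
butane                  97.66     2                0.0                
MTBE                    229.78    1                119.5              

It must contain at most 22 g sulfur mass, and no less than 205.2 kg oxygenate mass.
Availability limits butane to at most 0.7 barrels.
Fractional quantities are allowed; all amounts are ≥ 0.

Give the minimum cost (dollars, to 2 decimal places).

$394.57

Treat it as an LP. Let x1 = barrels of straight-run naphtha, x2 = barrels of light naphtha, x3 = barrels of butane, x4 = barrels of MTBE.
min 129.95x1 + 98.33x2 + 97.66x3 + 229.78x4 s.t.:
  31x1 + 15x2 + 2x3 + 1x4 ≤ 22   (sulfur mass)
  119.5x4 ≥ 205.2   (oxygenate mass)
  x3 ≤ 0.7
  x1, x2, x3, x4 ≥ 0.
The minimum-cost mix takes nothing from straight-run naphtha, light naphtha, butane — only MTBE. The oxygenate mass requirement is met with equality.
That vertex is x4 = 1.71715.
Total cost: 229.78·1.71715 = 394.5667.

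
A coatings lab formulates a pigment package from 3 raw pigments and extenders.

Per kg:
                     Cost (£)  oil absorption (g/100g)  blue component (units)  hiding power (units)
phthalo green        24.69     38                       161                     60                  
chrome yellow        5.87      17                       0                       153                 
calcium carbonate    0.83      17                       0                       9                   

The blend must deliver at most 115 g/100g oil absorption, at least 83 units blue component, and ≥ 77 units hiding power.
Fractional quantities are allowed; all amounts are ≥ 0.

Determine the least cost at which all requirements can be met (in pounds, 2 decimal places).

Let x1 = kg of phthalo green, x2 = kg of chrome yellow, x3 = kg of calcium carbonate.
Minimise 24.69x1 + 5.87x2 + 0.83x3 with:
  38x1 + 17x2 + 17x3 ≤ 115   (oil absorption)
  161x1 ≥ 83   (blue component)
  60x1 + 153x2 + 9x3 ≥ 77   (hiding power)
  x1, x2, x3 ≥ 0.
At the optimum only phthalo green, chrome yellow are positive (calcium carbonate = 0). There the blue component and hiding power constraints are tight.
So phthalo green = 0.5155 kg, chrome yellow = 0.3011 kg.
Hence cost = 24.69·0.5155 + 5.87·0.3011 = £14.4952.

£14.50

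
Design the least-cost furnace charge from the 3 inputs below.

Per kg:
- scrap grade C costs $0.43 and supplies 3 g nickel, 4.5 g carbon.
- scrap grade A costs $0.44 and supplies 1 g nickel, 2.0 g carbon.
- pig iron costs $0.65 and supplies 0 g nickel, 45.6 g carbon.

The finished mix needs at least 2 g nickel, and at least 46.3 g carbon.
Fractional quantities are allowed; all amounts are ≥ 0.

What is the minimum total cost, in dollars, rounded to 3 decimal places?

Set it up as a linear program. Let x1 = kg of scrap grade C, x2 = kg of scrap grade A, x3 = kg of pig iron.
Minimise 0.43x1 + 0.44x2 + 0.65x3 subject to:
  3x1 + 1x2 ≥ 2   (nickel)
  4.5x1 + 2x2 + 45.6x3 ≥ 46.3   (carbon)
  x1, x2, x3 ≥ 0.
The optimal basis is {scrap grade C, pig iron}; scrap grade A drops out. The nickel and carbon requirements are met with equality.
Optimal quantities: scrap grade C = 0.6667 kg, pig iron = 0.9496 kg.
Hence cost = 0.43·0.6667 + 0.65·0.9496 = $0.90392.

$0.904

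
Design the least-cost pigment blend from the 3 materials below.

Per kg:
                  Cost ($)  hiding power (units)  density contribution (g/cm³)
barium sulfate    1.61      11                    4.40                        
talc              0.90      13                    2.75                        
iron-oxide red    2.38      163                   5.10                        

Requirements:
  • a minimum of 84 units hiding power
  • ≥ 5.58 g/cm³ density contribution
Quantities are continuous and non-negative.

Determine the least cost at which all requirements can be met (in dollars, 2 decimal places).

Let x1 = kg of barium sulfate, x2 = kg of talc, x3 = kg of iron-oxide red.
Minimise 1.61x1 + 0.9x2 + 2.38x3 s.t.:
  11x1 + 13x2 + 163x3 ≥ 84   (hiding power)
  4.4x1 + 2.75x2 + 5.1x3 ≥ 5.58   (density contribution)
  x1, x2, x3 ≥ 0.
The minimum-cost mix takes nothing from barium sulfate — only talc, iron-oxide red. The hiding power and density contribution requirements are met with equality.
So talc = 1.26 kg, iron-oxide red = 0.4149 kg.
Objective = 0.9·1.26 + 2.38·0.4149 = 2.1215.

$2.12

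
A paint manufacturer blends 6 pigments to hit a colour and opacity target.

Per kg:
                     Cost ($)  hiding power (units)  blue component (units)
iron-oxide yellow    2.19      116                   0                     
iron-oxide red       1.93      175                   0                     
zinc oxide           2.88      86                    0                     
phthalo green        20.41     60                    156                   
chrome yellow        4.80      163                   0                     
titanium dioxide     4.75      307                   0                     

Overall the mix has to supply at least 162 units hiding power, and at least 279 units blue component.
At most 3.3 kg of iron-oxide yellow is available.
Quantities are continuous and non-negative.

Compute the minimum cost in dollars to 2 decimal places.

$37.11

Let x1 = kg of iron-oxide yellow, x2 = kg of iron-oxide red, x3 = kg of zinc oxide, x4 = kg of phthalo green, x5 = kg of chrome yellow, x6 = kg of titanium dioxide.
Minimise 2.19x1 + 1.93x2 + 2.88x3 + 20.41x4 + 4.8x5 + 4.75x6 subject to:
  116x1 + 175x2 + 86x3 + 60x4 + 163x5 + 307x6 ≥ 162   (hiding power)
  156x4 ≥ 279   (blue component)
  x1 ≤ 3.3
  x1, x2, x3, x4, x5, x6 ≥ 0.
At the optimum only iron-oxide red, phthalo green are positive (iron-oxide yellow, zinc oxide, chrome yellow, titanium dioxide = 0). Binding constraints: hiding power and blue component.
Optimal quantities: iron-oxide red = 0.31253 kg, phthalo green = 1.7885 kg.
Total cost: 1.93·0.31253 + 20.41·1.7885 = 37.1065.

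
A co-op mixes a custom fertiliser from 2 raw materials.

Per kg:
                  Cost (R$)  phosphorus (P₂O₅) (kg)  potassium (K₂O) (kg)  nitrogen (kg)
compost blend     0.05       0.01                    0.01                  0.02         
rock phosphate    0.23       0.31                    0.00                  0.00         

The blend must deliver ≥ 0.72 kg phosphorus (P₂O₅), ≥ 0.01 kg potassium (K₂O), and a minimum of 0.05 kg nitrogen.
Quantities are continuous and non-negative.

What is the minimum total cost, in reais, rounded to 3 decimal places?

This is a linear program. Let x1 = kg of compost blend, x2 = kg of rock phosphate.
Minimise 0.05x1 + 0.23x2 s.t.:
  0.01x1 + 0.31x2 ≥ 0.72   (phosphorus (P₂O₅))
  0.01x1 ≥ 0.01   (potassium (K₂O))
  0.02x1 ≥ 0.05   (nitrogen)
  x1, x2 ≥ 0.
Both inputs are positive at the optimum. There the phosphorus (P₂O₅) and nitrogen constraints are tight.
Solving gives x1 = 2.5, x2 = 2.242.
Objective = 0.05·2.5 + 0.23·2.242 = 0.64066.

R$0.641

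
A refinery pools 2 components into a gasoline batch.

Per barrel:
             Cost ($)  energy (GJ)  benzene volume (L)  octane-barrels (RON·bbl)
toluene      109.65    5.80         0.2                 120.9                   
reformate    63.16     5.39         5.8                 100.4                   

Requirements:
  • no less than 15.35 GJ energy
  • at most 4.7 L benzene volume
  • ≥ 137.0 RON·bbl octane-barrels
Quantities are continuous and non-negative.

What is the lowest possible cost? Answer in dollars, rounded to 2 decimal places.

Set it up as a linear program. Let x1 = barrels of toluene, x2 = barrels of reformate.
Minimize 109.65x1 + 63.16x2 s.t.:
  5.8x1 + 5.39x2 ≥ 15.35   (energy)
  0.2x1 + 5.8x2 ≤ 4.7   (benzene volume)
  120.9x1 + 100.4x2 ≥ 137   (octane-barrels)
  x1, x2 ≥ 0.
Both inputs are positive at the optimum. The energy and benzene volume requirements are met with equality.
Solving gives x1 = 1.9562, x2 = 0.74289.
Hence cost = 109.65·1.9562 + 63.16·0.74289 = $261.4183.

$261.42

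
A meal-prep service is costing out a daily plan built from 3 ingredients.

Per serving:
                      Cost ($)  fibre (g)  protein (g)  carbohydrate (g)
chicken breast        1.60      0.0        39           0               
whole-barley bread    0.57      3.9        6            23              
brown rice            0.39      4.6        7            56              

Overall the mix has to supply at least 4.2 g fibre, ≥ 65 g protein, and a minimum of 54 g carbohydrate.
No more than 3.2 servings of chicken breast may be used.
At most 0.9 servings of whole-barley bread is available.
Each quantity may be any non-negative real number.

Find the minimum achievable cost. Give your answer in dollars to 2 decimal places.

Let x1 = servings of chicken breast, x2 = servings of whole-barley bread, x3 = servings of brown rice.
Minimise 1.6x1 + 0.57x2 + 0.39x3 with:
  3.9x2 + 4.6x3 ≥ 4.2   (fibre)
  39x1 + 6x2 + 7x3 ≥ 65   (protein)
  23x2 + 56x3 ≥ 54   (carbohydrate)
  x1 ≤ 3.2
  x2 ≤ 0.9
  x1, x2, x3 ≥ 0.
The cheapest feasible vertex uses only chicken breast, brown rice; whole-barley bread is not used. Binding constraints: protein and carbohydrate.
That vertex is x1 = 1.494, x3 = 0.9643.
Total cost: 1.6·1.494 + 0.39·0.9643 = 2.7665.

$2.77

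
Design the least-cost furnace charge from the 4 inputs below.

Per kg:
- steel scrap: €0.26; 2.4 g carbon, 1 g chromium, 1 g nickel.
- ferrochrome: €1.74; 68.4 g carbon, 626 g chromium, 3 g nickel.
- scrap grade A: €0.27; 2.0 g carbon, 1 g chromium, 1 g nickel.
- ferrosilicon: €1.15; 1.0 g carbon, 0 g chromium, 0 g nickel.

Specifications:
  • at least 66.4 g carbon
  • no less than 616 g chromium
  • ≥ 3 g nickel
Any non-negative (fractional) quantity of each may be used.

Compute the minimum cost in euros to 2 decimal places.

Let x1 = kg of steel scrap, x2 = kg of ferrochrome, x3 = kg of scrap grade A, x4 = kg of ferrosilicon.
min 0.26x1 + 1.74x2 + 0.27x3 + 1.15x4 s.t.:
  2.4x1 + 68.4x2 + 2x3 + 1x4 ≥ 66.4   (carbon)
  1x1 + 626x2 + 1x3 ≥ 616   (chromium)
  1x1 + 3x2 + 1x3 ≥ 3   (nickel)
  x1, x2, x3, x4 ≥ 0.
The optimal basis is {steel scrap, ferrochrome}; scrap grade A, ferrosilicon drop out. The chromium and nickel requirements are met with equality.
Optimal quantities: steel scrap = 0.04815 kg, ferrochrome = 0.9839 kg.
Hence cost = 0.26·0.04815 + 1.74·0.9839 = €1.7245.

€1.72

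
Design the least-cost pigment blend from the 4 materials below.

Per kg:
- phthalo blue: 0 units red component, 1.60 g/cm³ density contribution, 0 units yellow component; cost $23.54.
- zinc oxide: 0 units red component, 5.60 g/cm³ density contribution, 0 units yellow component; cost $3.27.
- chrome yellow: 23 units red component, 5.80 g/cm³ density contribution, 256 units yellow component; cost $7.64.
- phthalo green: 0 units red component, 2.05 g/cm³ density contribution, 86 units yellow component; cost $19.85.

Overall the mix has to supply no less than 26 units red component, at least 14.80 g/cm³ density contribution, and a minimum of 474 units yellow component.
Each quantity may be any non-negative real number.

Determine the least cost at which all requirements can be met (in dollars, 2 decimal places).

$16.52

Treat it as an LP. Let x1 = kg of phthalo blue, x2 = kg of zinc oxide, x3 = kg of chrome yellow, x4 = kg of phthalo green.
Minimize 23.54x1 + 3.27x2 + 7.64x3 + 19.85x4 subject to:
  23x3 ≥ 26   (red component)
  1.6x1 + 5.6x2 + 5.8x3 + 2.05x4 ≥ 14.8   (density contribution)
  256x3 + 86x4 ≥ 474   (yellow component)
  x1, x2, x3, x4 ≥ 0.
The optimal basis is {zinc oxide, chrome yellow}; phthalo blue, phthalo green drop out. The density contribution and yellow component requirements are met with equality.
That vertex is x2 = 0.7252, x3 = 1.852.
Total cost: 3.27·0.7252 + 7.64·1.852 = 16.5207.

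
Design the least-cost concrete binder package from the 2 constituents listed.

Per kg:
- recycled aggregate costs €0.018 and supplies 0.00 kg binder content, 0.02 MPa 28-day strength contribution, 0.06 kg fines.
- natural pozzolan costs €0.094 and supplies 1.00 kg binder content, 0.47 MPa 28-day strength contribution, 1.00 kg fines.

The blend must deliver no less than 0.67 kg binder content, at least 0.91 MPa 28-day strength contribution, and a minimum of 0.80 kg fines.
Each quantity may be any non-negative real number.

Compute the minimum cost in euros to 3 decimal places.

Let x1 = kg of recycled aggregate, x2 = kg of natural pozzolan.
min 0.018x1 + 0.094x2 subject to:
  1x2 ≥ 0.67   (binder content)
  0.02x1 + 0.47x2 ≥ 0.91   (28-day strength contribution)
  0.06x1 + 1x2 ≥ 0.8   (fines)
  x1, x2 ≥ 0.
The minimum-cost mix takes nothing from recycled aggregate — only natural pozzolan. Binding constraint: 28-day strength contribution.
Optimal quantities: natural pozzolan = 1.936 kg.
Total cost: 0.094·1.936 = 0.18198.

€0.182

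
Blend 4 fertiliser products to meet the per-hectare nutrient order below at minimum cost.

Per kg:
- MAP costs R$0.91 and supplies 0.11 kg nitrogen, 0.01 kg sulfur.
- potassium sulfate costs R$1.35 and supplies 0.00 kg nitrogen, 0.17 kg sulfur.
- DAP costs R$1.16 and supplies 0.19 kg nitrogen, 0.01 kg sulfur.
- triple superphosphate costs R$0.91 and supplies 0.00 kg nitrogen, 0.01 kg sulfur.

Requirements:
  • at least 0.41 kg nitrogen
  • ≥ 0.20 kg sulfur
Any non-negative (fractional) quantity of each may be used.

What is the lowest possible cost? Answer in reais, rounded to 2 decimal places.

R$3.92

Let x1 = kg of MAP, x2 = kg of potassium sulfate, x3 = kg of DAP, x4 = kg of triple superphosphate.
Minimise 0.91x1 + 1.35x2 + 1.16x3 + 0.91x4 with:
  0.11x1 + 0.19x3 ≥ 0.41   (nitrogen)
  0.01x1 + 0.17x2 + 0.01x3 + 0.01x4 ≥ 0.2   (sulfur)
  x1, x2, x3, x4 ≥ 0.
The minimum-cost mix takes nothing from MAP, triple superphosphate — only potassium sulfate, DAP. Binding constraints: nitrogen and sulfur.
Optimal quantities: potassium sulfate = 1.05 kg, DAP = 2.158 kg.
Total cost: 1.35·1.05 + 1.16·2.158 = 3.9208.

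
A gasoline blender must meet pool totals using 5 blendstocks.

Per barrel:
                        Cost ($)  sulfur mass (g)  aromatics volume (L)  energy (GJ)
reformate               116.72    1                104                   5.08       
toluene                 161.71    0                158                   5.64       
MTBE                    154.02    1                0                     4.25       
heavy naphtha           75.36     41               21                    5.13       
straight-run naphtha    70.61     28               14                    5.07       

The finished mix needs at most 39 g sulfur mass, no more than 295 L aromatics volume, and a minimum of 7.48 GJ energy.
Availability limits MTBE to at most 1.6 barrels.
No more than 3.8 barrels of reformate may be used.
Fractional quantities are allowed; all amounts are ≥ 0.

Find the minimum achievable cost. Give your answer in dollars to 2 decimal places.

Set it up as a linear program. Let x1 = barrels of reformate, x2 = barrels of toluene, x3 = barrels of MTBE, x4 = barrels of heavy naphtha, x5 = barrels of straight-run naphtha.
Minimise 116.72x1 + 161.71x2 + 154.02x3 + 75.36x4 + 70.61x5 subject to:
  1x1 + 1x3 + 41x4 + 28x5 ≤ 39   (sulfur mass)
  104x1 + 158x2 + 21x4 + 14x5 ≤ 295   (aromatics volume)
  5.08x1 + 5.64x2 + 4.25x3 + 5.13x4 + 5.07x5 ≥ 7.48   (energy)
  x3 ≤ 1.6
  x1 ≤ 3.8
  x1, x2, x3, x4, x5 ≥ 0.
The optimal basis is {reformate, straight-run naphtha}; toluene, MTBE, heavy naphtha drop out. There the sulfur mass and energy constraints are tight.
So reformate = 0.085369 barrels, straight-run naphtha = 1.3898 barrels.
Total cost: 116.72·0.085369 + 70.61·1.3898 = 108.0980.

$108.10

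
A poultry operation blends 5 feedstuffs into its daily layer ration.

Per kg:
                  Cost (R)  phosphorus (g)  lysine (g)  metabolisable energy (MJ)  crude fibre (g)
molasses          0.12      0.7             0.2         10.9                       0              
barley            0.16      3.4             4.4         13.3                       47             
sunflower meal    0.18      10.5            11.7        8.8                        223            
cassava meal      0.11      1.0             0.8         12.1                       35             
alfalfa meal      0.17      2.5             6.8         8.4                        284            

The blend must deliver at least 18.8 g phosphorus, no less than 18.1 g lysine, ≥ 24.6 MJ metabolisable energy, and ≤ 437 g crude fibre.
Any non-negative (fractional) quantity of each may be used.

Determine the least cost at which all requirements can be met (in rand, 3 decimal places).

Set it up as a linear program. Let x1 = kg of molasses, x2 = kg of barley, x3 = kg of sunflower meal, x4 = kg of cassava meal, x5 = kg of alfalfa meal.
min 0.12x1 + 0.16x2 + 0.18x3 + 0.11x4 + 0.17x5 subject to:
  0.7x1 + 3.4x2 + 10.5x3 + 1x4 + 2.5x5 ≥ 18.8   (phosphorus)
  0.2x1 + 4.4x2 + 11.7x3 + 0.8x4 + 6.8x5 ≥ 18.1   (lysine)
  10.9x1 + 13.3x2 + 8.8x3 + 12.1x4 + 8.4x5 ≥ 24.6   (metabolisable energy)
  47x2 + 223x3 + 35x4 + 284x5 ≤ 437   (crude fibre)
  x1, x2, x3, x4, x5 ≥ 0.
The cheapest feasible vertex uses only sunflower meal, cassava meal; molasses, barley, alfalfa meal are not used. Binding constraints: phosphorus and metabolisable energy.
Optimal quantities: sunflower meal = 1.716 kg, cassava meal = 0.7853 kg.
Cost = 0.18·1.716 + 0.11·0.7853 = 0.39526.

R0.395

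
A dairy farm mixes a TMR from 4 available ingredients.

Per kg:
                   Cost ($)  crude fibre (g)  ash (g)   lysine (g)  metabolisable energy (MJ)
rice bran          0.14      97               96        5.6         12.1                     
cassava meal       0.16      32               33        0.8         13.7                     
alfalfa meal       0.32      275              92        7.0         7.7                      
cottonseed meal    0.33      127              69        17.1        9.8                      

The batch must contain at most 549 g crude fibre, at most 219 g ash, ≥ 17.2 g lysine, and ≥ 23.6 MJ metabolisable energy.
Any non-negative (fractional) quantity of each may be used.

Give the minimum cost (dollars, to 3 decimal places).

$0.381

Let x1 = kg of rice bran, x2 = kg of cassava meal, x3 = kg of alfalfa meal, x4 = kg of cottonseed meal.
Minimise 0.14x1 + 0.16x2 + 0.32x3 + 0.33x4 with:
  97x1 + 32x2 + 275x3 + 127x4 ≤ 549   (crude fibre)
  96x1 + 33x2 + 92x3 + 69x4 ≤ 219   (ash)
  5.6x1 + 0.8x2 + 7x3 + 17.1x4 ≥ 17.2   (lysine)
  12.1x1 + 13.7x2 + 7.7x3 + 9.8x4 ≥ 23.6   (metabolisable energy)
  x1, x2, x3, x4 ≥ 0.
At the optimum only rice bran, cottonseed meal are positive (cassava meal, alfalfa meal = 0). Binding constraints: lysine and metabolisable energy.
That vertex is x1 = 1.546, x4 = 0.4996.
Cost = 0.14·1.546 + 0.33·0.4996 = 0.38131.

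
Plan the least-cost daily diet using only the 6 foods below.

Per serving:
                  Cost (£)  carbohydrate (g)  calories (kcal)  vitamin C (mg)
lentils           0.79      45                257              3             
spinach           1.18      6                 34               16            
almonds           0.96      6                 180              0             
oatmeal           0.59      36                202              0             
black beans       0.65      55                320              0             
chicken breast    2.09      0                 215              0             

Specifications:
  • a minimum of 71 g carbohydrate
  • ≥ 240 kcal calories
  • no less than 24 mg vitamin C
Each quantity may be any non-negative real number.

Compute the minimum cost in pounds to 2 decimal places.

£2.50

Let x1 = servings of lentils, x2 = servings of spinach, x3 = servings of almonds, x4 = servings of oatmeal, x5 = servings of black beans, x6 = servings of chicken breast.
Minimize 0.79x1 + 1.18x2 + 0.96x3 + 0.59x4 + 0.65x5 + 2.09x6 with:
  45x1 + 6x2 + 6x3 + 36x4 + 55x5 ≥ 71   (carbohydrate)
  257x1 + 34x2 + 180x3 + 202x4 + 320x5 + 215x6 ≥ 240   (calories)
  3x1 + 16x2 ≥ 24   (vitamin C)
  x1, x2, x3, x4, x5, x6 ≥ 0.
The minimum-cost mix takes nothing from lentils, almonds, oatmeal, chicken breast — only spinach, black beans. There the carbohydrate and vitamin C constraints are tight.
Optimal quantities: spinach = 1.5 servings, black beans = 1.127 servings.
Total cost: 1.18·1.5 + 0.65·1.127 = 2.5026.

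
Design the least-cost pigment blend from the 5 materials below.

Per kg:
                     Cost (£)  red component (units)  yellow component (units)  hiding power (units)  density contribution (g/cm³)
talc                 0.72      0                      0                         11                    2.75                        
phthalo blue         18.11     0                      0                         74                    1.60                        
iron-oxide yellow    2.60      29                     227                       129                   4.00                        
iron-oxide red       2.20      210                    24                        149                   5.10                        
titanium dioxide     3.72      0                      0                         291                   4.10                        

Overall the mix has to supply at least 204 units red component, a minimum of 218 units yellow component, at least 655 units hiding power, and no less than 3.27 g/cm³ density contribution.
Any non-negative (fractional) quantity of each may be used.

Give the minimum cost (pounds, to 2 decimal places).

£9.45

Set it up as a linear program. Let x1 = kg of talc, x2 = kg of phthalo blue, x3 = kg of iron-oxide yellow, x4 = kg of iron-oxide red, x5 = kg of titanium dioxide.
min 0.72x1 + 18.11x2 + 2.6x3 + 2.2x4 + 3.72x5 subject to:
  29x3 + 210x4 ≥ 204   (red component)
  227x3 + 24x4 ≥ 218   (yellow component)
  11x1 + 74x2 + 129x3 + 149x4 + 291x5 ≥ 655   (hiding power)
  2.75x1 + 1.6x2 + 4x3 + 5.1x4 + 4.1x5 ≥ 3.27   (density contribution)
  x1, x2, x3, x4, x5 ≥ 0.
The cheapest feasible vertex uses only iron-oxide yellow, iron-oxide red, titanium dioxide; talc, phthalo blue are not used. There the red component, yellow component, hiding power constraints are tight.
That vertex is x3 = 0.8704, x4 = 0.8512, x5 = 1.429.
Hence cost = 2.6·0.8704 + 2.2·0.8512 + 3.72·1.429 = £9.4516.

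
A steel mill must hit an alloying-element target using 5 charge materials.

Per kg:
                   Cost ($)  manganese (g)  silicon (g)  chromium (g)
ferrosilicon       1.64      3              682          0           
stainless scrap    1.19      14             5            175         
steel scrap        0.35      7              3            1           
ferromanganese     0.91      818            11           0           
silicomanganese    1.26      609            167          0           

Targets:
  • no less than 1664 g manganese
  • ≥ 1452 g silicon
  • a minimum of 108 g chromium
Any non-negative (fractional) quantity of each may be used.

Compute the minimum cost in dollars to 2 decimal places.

$6.00

Let x1 = kg of ferrosilicon, x2 = kg of stainless scrap, x3 = kg of steel scrap, x4 = kg of ferromanganese, x5 = kg of silicomanganese.
Minimize 1.64x1 + 1.19x2 + 0.35x3 + 0.91x4 + 1.26x5 subject to:
  3x1 + 14x2 + 7x3 + 818x4 + 609x5 ≥ 1664   (manganese)
  682x1 + 5x2 + 3x3 + 11x4 + 167x5 ≥ 1452   (silicon)
  175x2 + 1x3 ≥ 108   (chromium)
  x1, x2, x3, x4, x5 ≥ 0.
At the optimum only ferrosilicon, stainless scrap, ferromanganese are positive (steel scrap, silicomanganese = 0). Binding constraints: manganese, silicon, chromium.
So ferrosilicon = 2.092 kg, stainless scrap = 0.6171 kg, ferromanganese = 2.016 kg.
Total cost: 1.64·2.092 + 1.19·0.6171 + 0.91·2.016 = 5.9998.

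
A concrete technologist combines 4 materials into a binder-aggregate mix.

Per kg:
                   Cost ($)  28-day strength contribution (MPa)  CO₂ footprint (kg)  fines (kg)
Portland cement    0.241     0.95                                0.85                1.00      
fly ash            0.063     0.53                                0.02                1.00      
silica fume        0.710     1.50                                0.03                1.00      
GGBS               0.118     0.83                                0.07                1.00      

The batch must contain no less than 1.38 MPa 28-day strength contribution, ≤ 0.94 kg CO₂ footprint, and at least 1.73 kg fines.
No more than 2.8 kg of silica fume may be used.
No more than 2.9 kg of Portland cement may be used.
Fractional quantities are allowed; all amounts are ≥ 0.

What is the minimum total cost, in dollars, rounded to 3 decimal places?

Treat it as an LP. Let x1 = kg of Portland cement, x2 = kg of fly ash, x3 = kg of silica fume, x4 = kg of GGBS.
min 0.241x1 + 0.063x2 + 0.71x3 + 0.118x4 s.t.:
  0.95x1 + 0.53x2 + 1.5x3 + 0.83x4 ≥ 1.38   (28-day strength contribution)
  0.85x1 + 0.02x2 + 0.03x3 + 0.07x4 ≤ 0.94   (CO₂ footprint)
  1x1 + 1x2 + 1x3 + 1x4 ≥ 1.73   (fines)
  x3 ≤ 2.8
  x1 ≤ 2.9
  x1, x2, x3, x4 ≥ 0.
The optimal basis is {fly ash}; Portland cement, silica fume, GGBS drop out. Binding constraint: 28-day strength contribution.
That vertex is x2 = 2.604.
Total cost: 0.063·2.604 = 0.16405.

$0.164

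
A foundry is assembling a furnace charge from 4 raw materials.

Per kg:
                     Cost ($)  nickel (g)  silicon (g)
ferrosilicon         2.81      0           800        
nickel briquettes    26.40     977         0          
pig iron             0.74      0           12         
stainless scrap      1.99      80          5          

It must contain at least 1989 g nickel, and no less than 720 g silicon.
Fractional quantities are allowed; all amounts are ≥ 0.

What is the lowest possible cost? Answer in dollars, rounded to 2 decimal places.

$51.57

This is a linear program. Let x1 = kg of ferrosilicon, x2 = kg of nickel briquettes, x3 = kg of pig iron, x4 = kg of stainless scrap.
min 2.81x1 + 26.4x2 + 0.74x3 + 1.99x4 s.t.:
  977x2 + 80x4 ≥ 1989   (nickel)
  800x1 + 12x3 + 5x4 ≥ 720   (silicon)
  x1, x2, x3, x4 ≥ 0.
At the optimum only ferrosilicon, stainless scrap are positive (nickel briquettes, pig iron = 0). The nickel and silicon requirements are met with equality.
So ferrosilicon = 0.74461 kg, stainless scrap = 24.863 kg.
Objective = 2.81·0.74461 + 1.99·24.863 = 51.5697.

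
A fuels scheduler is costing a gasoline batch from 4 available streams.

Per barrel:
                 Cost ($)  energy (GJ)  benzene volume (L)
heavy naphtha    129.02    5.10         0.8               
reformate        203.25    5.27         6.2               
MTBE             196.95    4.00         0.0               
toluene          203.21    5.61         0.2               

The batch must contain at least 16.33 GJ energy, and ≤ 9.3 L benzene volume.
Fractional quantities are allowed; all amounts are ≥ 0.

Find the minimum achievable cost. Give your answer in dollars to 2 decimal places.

Set it up as a linear program. Let x1 = barrels of heavy naphtha, x2 = barrels of reformate, x3 = barrels of MTBE, x4 = barrels of toluene.
min 129.02x1 + 203.25x2 + 196.95x3 + 203.21x4 subject to:
  5.1x1 + 5.27x2 + 4x3 + 5.61x4 ≥ 16.33   (energy)
  0.8x1 + 6.2x2 + 0.2x4 ≤ 9.3   (benzene volume)
  x1, x2, x3, x4 ≥ 0.
At the optimum only heavy naphtha is positive (reformate, MTBE, toluene = 0). There the energy constraint is tight.
That vertex is x1 = 3.202.
Total cost: 129.02·3.202 = 413.1220.

$413.12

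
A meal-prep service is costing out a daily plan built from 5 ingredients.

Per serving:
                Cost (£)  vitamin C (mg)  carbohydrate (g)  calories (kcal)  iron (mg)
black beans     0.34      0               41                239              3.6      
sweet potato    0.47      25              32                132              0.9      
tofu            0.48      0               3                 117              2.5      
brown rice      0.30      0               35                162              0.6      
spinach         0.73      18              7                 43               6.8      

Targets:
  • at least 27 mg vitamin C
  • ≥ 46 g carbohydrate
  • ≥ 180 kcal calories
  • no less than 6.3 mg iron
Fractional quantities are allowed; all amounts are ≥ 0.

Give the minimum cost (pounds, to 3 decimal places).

Let x1 = servings of black beans, x2 = servings of sweet potato, x3 = servings of tofu, x4 = servings of brown rice, x5 = servings of spinach.
Minimize 0.34x1 + 0.47x2 + 0.48x3 + 0.3x4 + 0.73x5 subject to:
  25x2 + 18x5 ≥ 27   (vitamin C)
  41x1 + 32x2 + 3x3 + 35x4 + 7x5 ≥ 46   (carbohydrate)
  239x1 + 132x2 + 117x3 + 162x4 + 43x5 ≥ 180   (calories)
  3.6x1 + 0.9x2 + 2.5x3 + 0.6x4 + 6.8x5 ≥ 6.3   (iron)
  x1, x2, x3, x4, x5 ≥ 0.
The optimal basis is {black beans, sweet potato, spinach}; tofu, brown rice drop out. Binding constraints: vitamin C, carbohydrate, iron.
That vertex is x1 = 0.50275, x2 = 0.66826, x5 = 0.57186.
Hence cost = 0.34·0.50275 + 0.47·0.66826 + 0.73·0.57186 = £0.90248.

£0.902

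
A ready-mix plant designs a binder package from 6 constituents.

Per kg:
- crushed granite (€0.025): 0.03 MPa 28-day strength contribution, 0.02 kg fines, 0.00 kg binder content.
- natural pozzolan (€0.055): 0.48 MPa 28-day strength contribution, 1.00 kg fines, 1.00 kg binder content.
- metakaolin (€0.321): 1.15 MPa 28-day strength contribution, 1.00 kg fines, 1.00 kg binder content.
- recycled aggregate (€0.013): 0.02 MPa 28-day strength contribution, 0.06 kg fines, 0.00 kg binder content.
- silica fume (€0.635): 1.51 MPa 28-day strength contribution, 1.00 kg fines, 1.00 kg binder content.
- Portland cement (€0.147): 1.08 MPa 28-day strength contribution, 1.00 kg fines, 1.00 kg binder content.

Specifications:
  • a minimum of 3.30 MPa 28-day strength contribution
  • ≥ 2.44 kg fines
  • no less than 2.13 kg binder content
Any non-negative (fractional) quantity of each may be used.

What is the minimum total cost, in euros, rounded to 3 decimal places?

Treat it as an LP. Let x1 = kg of crushed granite, x2 = kg of natural pozzolan, x3 = kg of metakaolin, x4 = kg of recycled aggregate, x5 = kg of silica fume, x6 = kg of Portland cement.
Minimize 0.025x1 + 0.055x2 + 0.321x3 + 0.013x4 + 0.635x5 + 0.147x6 s.t.:
  0.03x1 + 0.48x2 + 1.15x3 + 0.02x4 + 1.51x5 + 1.08x6 ≥ 3.3   (28-day strength contribution)
  0.02x1 + 1x2 + 1x3 + 0.06x4 + 1x5 + 1x6 ≥ 2.44   (fines)
  1x2 + 1x3 + 1x5 + 1x6 ≥ 2.13   (binder content)
  x1, x2, x3, x4, x5, x6 ≥ 0.
The minimum-cost mix takes nothing from crushed granite, metakaolin, recycled aggregate, silica fume, Portland cement — only natural pozzolan. There the 28-day strength contribution constraint is tight.
So natural pozzolan = 6.875 kg.
Cost = 0.055·6.875 = 0.37813.

€0.378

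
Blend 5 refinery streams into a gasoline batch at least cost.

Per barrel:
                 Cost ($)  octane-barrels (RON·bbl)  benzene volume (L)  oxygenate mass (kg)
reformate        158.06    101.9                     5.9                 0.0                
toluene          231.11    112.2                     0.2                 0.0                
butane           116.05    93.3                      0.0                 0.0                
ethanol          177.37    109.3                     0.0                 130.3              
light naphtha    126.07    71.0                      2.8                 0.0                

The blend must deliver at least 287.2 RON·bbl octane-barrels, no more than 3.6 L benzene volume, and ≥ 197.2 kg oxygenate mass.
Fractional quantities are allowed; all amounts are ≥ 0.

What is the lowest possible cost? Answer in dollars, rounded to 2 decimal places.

Let x1 = barrels of reformate, x2 = barrels of toluene, x3 = barrels of butane, x4 = barrels of ethanol, x5 = barrels of light naphtha.
min 158.06x1 + 231.11x2 + 116.05x3 + 177.37x4 + 126.07x5 s.t.:
  101.9x1 + 112.2x2 + 93.3x3 + 109.3x4 + 71x5 ≥ 287.2   (octane-barrels)
  5.9x1 + 0.2x2 + 2.8x5 ≤ 3.6   (benzene volume)
  130.3x4 ≥ 197.2   (oxygenate mass)
  x1, x2, x3, x4, x5 ≥ 0.
At the optimum only butane, ethanol are positive (reformate, toluene, light naphtha = 0). Binding constraints: octane-barrels and oxygenate mass.
Optimal quantities: butane = 1.3053 barrels, ethanol = 1.5134 barrels.
Hence cost = 116.05·1.3053 + 177.37·1.5134 = $419.9118.

$419.91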